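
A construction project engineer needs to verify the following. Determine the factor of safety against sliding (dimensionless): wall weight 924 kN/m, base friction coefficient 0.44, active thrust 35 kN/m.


Resisting force = mu * W = 0.44 * 924 = 406.56 kN/m
FOS = Resisting / Driving = 406.56 / 35
= 11.616 (dimensionless)

11.616 (dimensionless)


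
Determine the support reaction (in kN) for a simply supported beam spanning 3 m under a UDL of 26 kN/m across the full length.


Total load = w * L = 26 * 3 = 78 kN
By symmetry, each reaction R = total / 2 = 78 / 2 = 39.0 kN

39.0 kN


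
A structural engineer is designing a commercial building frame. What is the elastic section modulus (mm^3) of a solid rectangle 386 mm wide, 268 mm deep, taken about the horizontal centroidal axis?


S = b * h^2 / 6
= 386 * 268^2 / 6
= 386 * 71824 / 6
= 4620677.33 mm^3

4620677.33 mm^3


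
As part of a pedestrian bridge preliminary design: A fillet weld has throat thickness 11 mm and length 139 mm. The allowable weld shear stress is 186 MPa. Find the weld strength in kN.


Strength = throat * length * allowable stress
= 11 * 139 * 186 N
= 284394 N
= 284.39 kN

284.39 kN


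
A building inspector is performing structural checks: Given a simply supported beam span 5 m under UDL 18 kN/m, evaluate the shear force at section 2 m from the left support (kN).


R_A = w * L / 2 = 18 * 5 / 2 = 45.0 kN
V(x) = R_A - w * x = 45.0 - 18 * 2
= 9.0 kN

9.0 kN


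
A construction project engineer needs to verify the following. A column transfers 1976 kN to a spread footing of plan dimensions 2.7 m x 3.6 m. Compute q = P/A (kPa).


A = 2.7 * 3.6 = 9.72 m^2
q = P / A = 1976 / 9.72
= 203.2922 kPa

203.2922 kPa


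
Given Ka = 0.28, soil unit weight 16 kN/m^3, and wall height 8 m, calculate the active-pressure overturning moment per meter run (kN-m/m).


Pa = 0.5 * Ka * gamma * H^2
= 0.5 * 0.28 * 16 * 8^2
= 143.36 kN/m
Arm = H / 3 = 8 / 3 = 2.6667 m
Mo = Pa * arm = Pa * H / 3 = 143.36 * 8 / 3 = 382.2933 kN-m/m

382.2933 kN-m/m


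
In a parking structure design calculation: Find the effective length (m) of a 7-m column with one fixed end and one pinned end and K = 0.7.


L_eff = K * L
= 0.7 * 7
= 4.9 m

4.9 m


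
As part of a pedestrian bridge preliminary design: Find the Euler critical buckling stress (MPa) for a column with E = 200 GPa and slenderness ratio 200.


sigma_cr = pi^2 * E / lambda^2
= 9.8696 * 200000.0 / 200^2
= 9.8696 * 200000.0 / 40000
= 49.348 MPa

49.348 MPa


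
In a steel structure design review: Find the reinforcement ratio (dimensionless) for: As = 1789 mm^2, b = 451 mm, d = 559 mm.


rho = As / (b * d)
= 1789 / (451 * 559)
= 1789 / 252109
= 0.007096 (dimensionless)

0.007096 (dimensionless)


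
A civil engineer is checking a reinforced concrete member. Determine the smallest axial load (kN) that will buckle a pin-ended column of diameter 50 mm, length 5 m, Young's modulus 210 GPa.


I = pi * d^4 / 64 = 306796.16 mm^4
L = 5000.0 mm
P_cr = pi^2 * E * I / L^2
= 9.8696 * 210000.0 * 306796.16 / 5000.0^2
= 25434.84 N = 25.4348 kN

25.4348 kN


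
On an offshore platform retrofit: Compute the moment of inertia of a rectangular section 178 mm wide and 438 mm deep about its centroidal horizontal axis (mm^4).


I = b * h^3 / 12
= 178 * 438^3 / 12
= 178 * 84027672 / 12
= 1246410468.0 mm^4

1246410468.0 mm^4


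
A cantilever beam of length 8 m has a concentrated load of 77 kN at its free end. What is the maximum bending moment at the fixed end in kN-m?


For a cantilever with a point load at the free end:
M_max = P * L = 77 * 8 = 616 kN-m

616 kN-m


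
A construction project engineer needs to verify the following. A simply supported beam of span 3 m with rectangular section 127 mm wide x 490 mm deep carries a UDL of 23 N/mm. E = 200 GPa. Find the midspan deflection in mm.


I = 127 * 490^3 / 12 = 1245118583.33 mm^4
L = 3000.0 mm, w = 23 N/mm, E = 200000.0 MPa
delta = 5 * w * L^4 / (384 * E * I)
= 5 * 23 * 3000.0^4 / (384 * 200000.0 * 1245118583.33)
= 0.0974 mm

0.0974 mm


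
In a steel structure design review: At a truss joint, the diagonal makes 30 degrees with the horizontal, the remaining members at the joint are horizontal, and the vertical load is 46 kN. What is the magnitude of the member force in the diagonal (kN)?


At the joint, only the diagonal has a vertical component, so vertical equilibrium gives:
F * sin(30) = 46
F = 46 / sin(30)
= 46 / 0.5
= 92.0 kN

92.0 kN


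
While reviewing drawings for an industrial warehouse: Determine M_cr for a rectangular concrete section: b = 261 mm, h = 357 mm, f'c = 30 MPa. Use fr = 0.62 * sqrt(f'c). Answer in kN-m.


fr = 0.62 * sqrt(30) = 0.62 * 5.4772 = 3.3959 MPa
I = 261 * 357^3 / 12 = 989609622.75 mm^4
y_t = 178.5 mm
M_cr = fr * I / y_t = 3.3959 * 989609622.75 / 178.5 N-mm
= 18.8269 kN-m

18.8269 kN-m


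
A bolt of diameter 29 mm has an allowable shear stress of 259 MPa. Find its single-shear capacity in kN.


A = pi * d^2 / 4 = pi * 29^2 / 4 = 660.5199 mm^2
V = f_v * A / 1000 = 259 * 660.5199 / 1000
= 171.0746 kN

171.0746 kN


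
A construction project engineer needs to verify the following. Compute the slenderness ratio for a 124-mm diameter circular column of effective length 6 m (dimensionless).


Radius of gyration r = d / 4 = 124 / 4 = 31.0 mm
L_eff = 6000.0 mm
Slenderness ratio = L / r = 6000.0 / 31.0 = 193.55 (dimensionless)

193.55 (dimensionless)


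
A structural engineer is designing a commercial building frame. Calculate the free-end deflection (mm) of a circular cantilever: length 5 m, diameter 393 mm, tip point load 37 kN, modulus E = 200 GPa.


I = pi * d^4 / 64 = pi * 393^4 / 64 = 1170954716.44 mm^4
L = 5000.0 mm, P = 37000.0 N, E = 200000.0 MPa
delta = P * L^3 / (3 * E * I)
= 37000.0 * 5000.0^3 / (3 * 200000.0 * 1170954716.44)
= 6.5829 mm

6.5829 mm


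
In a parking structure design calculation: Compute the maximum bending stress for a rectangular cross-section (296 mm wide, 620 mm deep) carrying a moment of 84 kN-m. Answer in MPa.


I = b * h^3 / 12 = 296 * 620^3 / 12 = 5878757333.33 mm^4
y = h / 2 = 620 / 2 = 310.0 mm
M = 84 kN-m = 84000000.0 N-mm
sigma = M * y / I = 84000000.0 * 310.0 / 5878757333.33
= 4.43 MPa

4.43 MPa


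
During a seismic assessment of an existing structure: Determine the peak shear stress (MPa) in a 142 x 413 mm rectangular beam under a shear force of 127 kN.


A = b * h = 142 * 413 = 58646 mm^2
V = 127 kN = 127000.0 N
tau_max = 1.5 * V / A = 1.5 * 127000.0 / 58646
= 3.2483 MPa

3.2483 MPa


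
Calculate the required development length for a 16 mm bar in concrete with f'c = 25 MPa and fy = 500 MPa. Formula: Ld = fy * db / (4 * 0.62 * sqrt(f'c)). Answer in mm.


Ld = (fy * db) / (4 * 0.62 * sqrt(f'c))
= (500 * 16) / (4 * 0.62 * sqrt(25))
= 8000 / 12.4
= 645.16 mm

645.16 mm


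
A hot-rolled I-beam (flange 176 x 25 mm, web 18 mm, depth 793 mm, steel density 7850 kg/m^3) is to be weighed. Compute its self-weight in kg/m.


A_flanges = 2 * 176 * 25 = 8800 mm^2
A_web = (793 - 2 * 25) * 18 = 13374 mm^2
A_total = 8800 + 13374 = 22174 mm^2 = 0.022174 m^2
Weight = rho * A = 7850 * 0.022174 = 174.0659 kg/m

174.0659 kg/m


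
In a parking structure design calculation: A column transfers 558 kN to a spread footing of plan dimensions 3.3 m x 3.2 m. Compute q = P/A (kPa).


A = 3.3 * 3.2 = 10.56 m^2
q = P / A = 558 / 10.56
= 52.8409 kPa

52.8409 kPa


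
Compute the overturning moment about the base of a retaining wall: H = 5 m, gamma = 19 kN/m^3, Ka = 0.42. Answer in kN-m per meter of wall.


Pa = 0.5 * Ka * gamma * H^2
= 0.5 * 0.42 * 19 * 5^2
= 99.75 kN/m
Arm = H / 3 = 5 / 3 = 1.6667 m
Mo = Pa * arm = Pa * H / 3 = 99.75 * 5 / 3 = 166.25 kN-m/m

166.25 kN-m/m


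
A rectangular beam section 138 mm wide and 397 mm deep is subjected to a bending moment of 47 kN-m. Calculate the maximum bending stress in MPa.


I = b * h^3 / 12 = 138 * 397^3 / 12 = 719563889.5 mm^4
y = h / 2 = 397 / 2 = 198.5 mm
M = 47 kN-m = 47000000.0 N-mm
sigma = M * y / I = 47000000.0 * 198.5 / 719563889.5
= 12.97 MPa

12.97 MPa


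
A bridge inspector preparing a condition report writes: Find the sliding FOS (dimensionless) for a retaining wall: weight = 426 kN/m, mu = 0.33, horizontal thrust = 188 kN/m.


Resisting force = mu * W = 0.33 * 426 = 140.58 kN/m
FOS = Resisting / Driving = 140.58 / 188
= 0.7478 (dimensionless)

0.7478 (dimensionless)


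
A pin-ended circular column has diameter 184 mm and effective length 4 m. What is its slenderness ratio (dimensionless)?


Radius of gyration r = d / 4 = 184 / 4 = 46.0 mm
L_eff = 4000.0 mm
Slenderness ratio = L / r = 4000.0 / 46.0 = 86.96 (dimensionless)

86.96 (dimensionless)


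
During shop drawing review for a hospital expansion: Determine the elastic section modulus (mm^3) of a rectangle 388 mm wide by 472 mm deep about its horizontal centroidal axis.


S = b * h^2 / 6
= 388 * 472^2 / 6
= 388 * 222784 / 6
= 14406698.67 mm^3

14406698.67 mm^3


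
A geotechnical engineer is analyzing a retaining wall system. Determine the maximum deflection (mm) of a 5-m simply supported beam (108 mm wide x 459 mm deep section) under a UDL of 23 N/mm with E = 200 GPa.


I = 108 * 459^3 / 12 = 870323211.0 mm^4
L = 5000.0 mm, w = 23 N/mm, E = 200000.0 MPa
delta = 5 * w * L^4 / (384 * E * I)
= 5 * 23 * 5000.0^4 / (384 * 200000.0 * 870323211.0)
= 1.0753 mm

1.0753 mm


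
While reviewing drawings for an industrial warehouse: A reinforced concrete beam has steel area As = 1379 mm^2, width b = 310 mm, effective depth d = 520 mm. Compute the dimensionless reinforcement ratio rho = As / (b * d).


rho = As / (b * d)
= 1379 / (310 * 520)
= 1379 / 161200
= 0.008555 (dimensionless)

0.008555 (dimensionless)


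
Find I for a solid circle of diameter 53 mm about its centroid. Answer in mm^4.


r = d / 2 = 53 / 2 = 26.5 mm
I = pi * r^4 / 4 = pi * 26.5^4 / 4
= 387323.08 mm^4

387323.08 mm^4


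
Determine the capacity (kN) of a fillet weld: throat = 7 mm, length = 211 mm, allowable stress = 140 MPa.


Strength = throat * length * allowable stress
= 7 * 211 * 140 N
= 206780 N
= 206.78 kN

206.78 kN


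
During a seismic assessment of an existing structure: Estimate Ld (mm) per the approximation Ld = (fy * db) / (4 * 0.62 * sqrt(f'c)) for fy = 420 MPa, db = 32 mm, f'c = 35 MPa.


Ld = (fy * db) / (4 * 0.62 * sqrt(f'c))
= (420 * 32) / (4 * 0.62 * sqrt(35))
= 13440 / 14.6719
= 916.04 mm

916.04 mm


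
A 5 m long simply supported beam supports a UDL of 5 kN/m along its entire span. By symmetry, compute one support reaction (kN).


Total load = w * L = 5 * 5 = 25 kN
By symmetry, each reaction R = total / 2 = 25 / 2 = 12.5 kN

12.5 kN


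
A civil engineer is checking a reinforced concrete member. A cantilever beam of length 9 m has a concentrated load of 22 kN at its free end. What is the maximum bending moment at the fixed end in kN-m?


For a cantilever with a point load at the free end:
M_max = P * L = 22 * 9 = 198 kN-m

198 kN-m


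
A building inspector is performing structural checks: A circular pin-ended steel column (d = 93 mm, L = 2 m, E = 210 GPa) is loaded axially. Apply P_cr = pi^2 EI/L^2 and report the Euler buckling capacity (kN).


I = pi * d^4 / 64 = 3671991.72 mm^4
L = 2000.0 mm
P_cr = pi^2 * E * I / L^2
= 9.8696 * 210000.0 * 3671991.72 / 2000.0^2
= 1902658.04 N = 1902.658 kN

1902.658 kN


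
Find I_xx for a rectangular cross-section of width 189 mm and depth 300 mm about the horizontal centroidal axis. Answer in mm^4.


I = b * h^3 / 12
= 189 * 300^3 / 12
= 189 * 27000000 / 12
= 425250000.0 mm^4

425250000.0 mm^4


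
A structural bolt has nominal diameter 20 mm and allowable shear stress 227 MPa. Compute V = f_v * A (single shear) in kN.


A = pi * d^2 / 4 = pi * 20^2 / 4 = 314.1593 mm^2
V = f_v * A / 1000 = 227 * 314.1593 / 1000
= 71.3142 kN

71.3142 kN


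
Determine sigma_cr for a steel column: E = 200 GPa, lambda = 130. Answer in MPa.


sigma_cr = pi^2 * E / lambda^2
= 9.8696 * 200000.0 / 130^2
= 9.8696 * 200000.0 / 16900
= 116.8001 MPa

116.8001 MPa


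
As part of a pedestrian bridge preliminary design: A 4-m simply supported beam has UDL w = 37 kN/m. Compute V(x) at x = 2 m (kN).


R_A = w * L / 2 = 37 * 4 / 2 = 74.0 kN
V(x) = R_A - w * x = 74.0 - 37 * 2
= 0.0 kN

0.0 kN


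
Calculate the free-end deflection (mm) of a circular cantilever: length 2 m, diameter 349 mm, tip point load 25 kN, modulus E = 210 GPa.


I = pi * d^4 / 64 = pi * 349^4 / 64 = 728235098.33 mm^4
L = 2000.0 mm, P = 25000.0 N, E = 210000.0 MPa
delta = P * L^3 / (3 * E * I)
= 25000.0 * 2000.0^3 / (3 * 210000.0 * 728235098.33)
= 0.4359 mm

0.4359 mm


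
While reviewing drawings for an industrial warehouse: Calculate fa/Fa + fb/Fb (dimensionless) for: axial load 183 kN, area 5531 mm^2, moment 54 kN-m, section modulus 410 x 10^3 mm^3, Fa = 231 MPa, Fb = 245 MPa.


f_a = P / A = 183000.0 / 5531 = 33.0862 MPa
f_b = M / S = 54000000.0 / 410000.0 = 131.7073 MPa
Ratio = f_a / Fa + f_b / Fb
= 33.0862 / 231 + 131.7073 / 245
= 0.6808 (dimensionless)

0.6808 (dimensionless)


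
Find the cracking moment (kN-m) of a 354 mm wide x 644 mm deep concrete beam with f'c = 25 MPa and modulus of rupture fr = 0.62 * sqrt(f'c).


fr = 0.62 * sqrt(25) = 0.62 * 5.0 = 3.1 MPa
I = 354 * 644^3 / 12 = 7879154528.0 mm^4
y_t = 322.0 mm
M_cr = fr * I / y_t = 3.1 * 7879154528.0 / 322.0 N-mm
= 75.8552 kN-m

75.8552 kN-m


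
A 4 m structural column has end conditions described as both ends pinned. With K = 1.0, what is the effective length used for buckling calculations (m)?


L_eff = K * L
= 1.0 * 4
= 4.0 m

4.0 m


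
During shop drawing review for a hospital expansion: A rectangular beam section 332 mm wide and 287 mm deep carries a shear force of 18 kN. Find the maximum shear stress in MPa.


A = b * h = 332 * 287 = 95284 mm^2
V = 18 kN = 18000.0 N
tau_max = 1.5 * V / A = 1.5 * 18000.0 / 95284
= 0.2834 MPa

0.2834 MPa


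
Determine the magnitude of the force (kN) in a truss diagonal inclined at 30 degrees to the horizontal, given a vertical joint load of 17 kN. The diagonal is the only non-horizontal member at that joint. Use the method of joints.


At the joint, only the diagonal has a vertical component, so vertical equilibrium gives:
F * sin(30) = 17
F = 17 / sin(30)
= 17 / 0.5
= 34.0 kN

34.0 kN


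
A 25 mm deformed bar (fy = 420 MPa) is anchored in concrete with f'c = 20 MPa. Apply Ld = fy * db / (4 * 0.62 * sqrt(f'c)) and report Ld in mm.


Ld = (fy * db) / (4 * 0.62 * sqrt(f'c))
= (420 * 25) / (4 * 0.62 * sqrt(20))
= 10500 / 11.0909
= 946.72 mm

946.72 mm


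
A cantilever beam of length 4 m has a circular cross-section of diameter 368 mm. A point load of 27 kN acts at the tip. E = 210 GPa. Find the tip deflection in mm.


I = pi * d^4 / 64 = pi * 368^4 / 64 = 900245944.09 mm^4
L = 4000.0 mm, P = 27000.0 N, E = 210000.0 MPa
delta = P * L^3 / (3 * E * I)
= 27000.0 * 4000.0^3 / (3 * 210000.0 * 900245944.09)
= 3.0468 mm

3.0468 mm


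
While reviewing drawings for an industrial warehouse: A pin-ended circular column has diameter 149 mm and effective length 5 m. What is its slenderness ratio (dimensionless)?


Radius of gyration r = d / 4 = 149 / 4 = 37.25 mm
L_eff = 5000.0 mm
Slenderness ratio = L / r = 5000.0 / 37.25 = 134.23 (dimensionless)

134.23 (dimensionless)


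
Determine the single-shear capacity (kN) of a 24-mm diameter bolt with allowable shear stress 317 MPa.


A = pi * d^2 / 4 = pi * 24^2 / 4 = 452.3893 mm^2
V = f_v * A / 1000 = 317 * 452.3893 / 1000
= 143.4074 kN

143.4074 kN


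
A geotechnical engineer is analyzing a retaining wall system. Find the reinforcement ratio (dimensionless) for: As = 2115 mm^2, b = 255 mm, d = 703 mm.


rho = As / (b * d)
= 2115 / (255 * 703)
= 2115 / 179265
= 0.011798 (dimensionless)

0.011798 (dimensionless)


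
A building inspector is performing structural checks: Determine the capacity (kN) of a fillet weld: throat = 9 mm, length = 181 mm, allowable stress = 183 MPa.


Strength = throat * length * allowable stress
= 9 * 181 * 183 N
= 298107 N
= 298.11 kN

298.11 kN


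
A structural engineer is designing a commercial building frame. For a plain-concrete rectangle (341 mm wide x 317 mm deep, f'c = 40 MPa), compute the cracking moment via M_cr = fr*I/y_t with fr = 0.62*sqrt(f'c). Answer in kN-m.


fr = 0.62 * sqrt(40) = 0.62 * 6.3246 = 3.9212 MPa
I = 341 * 317^3 / 12 = 905213286.08 mm^4
y_t = 158.5 mm
M_cr = fr * I / y_t = 3.9212 * 905213286.08 / 158.5 N-mm
= 22.3946 kN-m

22.3946 kN-m


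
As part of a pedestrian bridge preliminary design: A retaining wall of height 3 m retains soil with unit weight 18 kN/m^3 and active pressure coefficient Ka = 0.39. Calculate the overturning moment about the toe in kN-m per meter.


Pa = 0.5 * Ka * gamma * H^2
= 0.5 * 0.39 * 18 * 3^2
= 31.59 kN/m
Arm = H / 3 = 3 / 3 = 1.0 m
Mo = Pa * arm = Pa * H / 3 = 31.59 * 3 / 3 = 31.59 kN-m/m

31.59 kN-m/m


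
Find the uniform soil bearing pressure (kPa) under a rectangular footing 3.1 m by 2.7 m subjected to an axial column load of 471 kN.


A = 3.1 * 2.7 = 8.37 m^2
q = P / A = 471 / 8.37
= 56.2724 kPa

56.2724 kPa


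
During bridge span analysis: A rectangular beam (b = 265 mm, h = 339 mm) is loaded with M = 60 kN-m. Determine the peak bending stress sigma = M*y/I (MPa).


I = b * h^3 / 12 = 265 * 339^3 / 12 = 860327336.25 mm^4
y = h / 2 = 339 / 2 = 169.5 mm
M = 60 kN-m = 60000000.0 N-mm
sigma = M * y / I = 60000000.0 * 169.5 / 860327336.25
= 11.82 MPa

11.82 MPa


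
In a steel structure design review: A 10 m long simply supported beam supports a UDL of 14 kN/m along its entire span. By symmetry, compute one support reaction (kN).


Total load = w * L = 14 * 10 = 140 kN
By symmetry, each reaction R = total / 2 = 140 / 2 = 70.0 kN

70.0 kN


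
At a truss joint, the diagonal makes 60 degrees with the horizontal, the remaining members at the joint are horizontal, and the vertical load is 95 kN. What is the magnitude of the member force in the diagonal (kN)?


At the joint, only the diagonal has a vertical component, so vertical equilibrium gives:
F * sin(60) = 95
F = 95 / sin(60)
= 95 / 0.866025
= 109.7 kN

109.7 kN


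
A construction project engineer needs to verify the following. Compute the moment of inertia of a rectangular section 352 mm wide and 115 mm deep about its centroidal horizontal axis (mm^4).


I = b * h^3 / 12
= 352 * 115^3 / 12
= 352 * 1520875 / 12
= 44612333.33 mm^4

44612333.33 mm^4


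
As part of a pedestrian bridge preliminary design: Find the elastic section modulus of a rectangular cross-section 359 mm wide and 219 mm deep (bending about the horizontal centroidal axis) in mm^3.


S = b * h^2 / 6
= 359 * 219^2 / 6
= 359 * 47961 / 6
= 2869666.5 mm^3

2869666.5 mm^3


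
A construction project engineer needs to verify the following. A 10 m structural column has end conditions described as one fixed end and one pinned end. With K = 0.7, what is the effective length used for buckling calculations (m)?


L_eff = K * L
= 0.7 * 10
= 7.0 m

7.0 m


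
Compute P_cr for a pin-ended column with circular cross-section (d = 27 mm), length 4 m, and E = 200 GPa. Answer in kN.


I = pi * d^4 / 64 = 26087.05 mm^4
L = 4000.0 mm
P_cr = pi^2 * E * I / L^2
= 9.8696 * 200000.0 * 26087.05 / 4000.0^2
= 3218.36 N = 3.2184 kN

3.2184 kN


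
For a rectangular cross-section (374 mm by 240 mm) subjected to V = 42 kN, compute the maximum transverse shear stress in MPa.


A = b * h = 374 * 240 = 89760 mm^2
V = 42 kN = 42000.0 N
tau_max = 1.5 * V / A = 1.5 * 42000.0 / 89760
= 0.7019 MPa

0.7019 MPa


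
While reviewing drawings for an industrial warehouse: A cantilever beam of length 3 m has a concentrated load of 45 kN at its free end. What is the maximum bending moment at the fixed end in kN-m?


For a cantilever with a point load at the free end:
M_max = P * L = 45 * 3 = 135 kN-m

135 kN-m


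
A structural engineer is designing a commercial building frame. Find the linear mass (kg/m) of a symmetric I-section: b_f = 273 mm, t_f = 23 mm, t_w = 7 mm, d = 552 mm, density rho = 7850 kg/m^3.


A_flanges = 2 * 273 * 23 = 12558 mm^2
A_web = (552 - 2 * 23) * 7 = 3542 mm^2
A_total = 12558 + 3542 = 16100 mm^2 = 0.016100 m^2
Weight = rho * A = 7850 * 0.016100 = 126.385 kg/m

126.385 kg/m


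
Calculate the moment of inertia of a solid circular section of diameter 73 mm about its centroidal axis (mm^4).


r = d / 2 = 73 / 2 = 36.5 mm
I = pi * r^4 / 4 = pi * 36.5^4 / 4
= 1393995.4 mm^4

1393995.4 mm^4


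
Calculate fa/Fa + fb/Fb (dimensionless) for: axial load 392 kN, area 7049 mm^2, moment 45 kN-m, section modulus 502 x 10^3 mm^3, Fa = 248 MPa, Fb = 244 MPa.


f_a = P / A = 392000.0 / 7049 = 55.6107 MPa
f_b = M / S = 45000000.0 / 502000.0 = 89.6414 MPa
Ratio = f_a / Fa + f_b / Fb
= 55.6107 / 248 + 89.6414 / 244
= 0.5916 (dimensionless)

0.5916 (dimensionless)


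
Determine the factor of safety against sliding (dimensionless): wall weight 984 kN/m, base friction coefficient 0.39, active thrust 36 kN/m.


Resisting force = mu * W = 0.39 * 984 = 383.76 kN/m
FOS = Resisting / Driving = 383.76 / 36
= 10.66 (dimensionless)

10.66 (dimensionless)


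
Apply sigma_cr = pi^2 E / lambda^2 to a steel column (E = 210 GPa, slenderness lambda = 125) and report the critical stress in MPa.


sigma_cr = pi^2 * E / lambda^2
= 9.8696 * 210000.0 / 125^2
= 9.8696 * 210000.0 / 15625
= 132.6475 MPa

132.6475 MPa


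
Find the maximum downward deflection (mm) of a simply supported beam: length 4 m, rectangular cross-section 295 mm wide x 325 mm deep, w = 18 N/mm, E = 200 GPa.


I = 295 * 325^3 / 12 = 843899739.58 mm^4
L = 4000.0 mm, w = 18 N/mm, E = 200000.0 MPa
delta = 5 * w * L^4 / (384 * E * I)
= 5 * 18 * 4000.0^4 / (384 * 200000.0 * 843899739.58)
= 0.3555 mm

0.3555 mm


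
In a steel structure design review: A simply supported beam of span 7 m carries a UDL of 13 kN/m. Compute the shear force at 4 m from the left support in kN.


R_A = w * L / 2 = 13 * 7 / 2 = 45.5 kN
V(x) = R_A - w * x = 45.5 - 13 * 4
= -6.5 kN

-6.5 kN


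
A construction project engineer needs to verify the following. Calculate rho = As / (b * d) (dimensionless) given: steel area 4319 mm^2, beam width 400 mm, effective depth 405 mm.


rho = As / (b * d)
= 4319 / (400 * 405)
= 4319 / 162000
= 0.02666 (dimensionless)

0.02666 (dimensionless)


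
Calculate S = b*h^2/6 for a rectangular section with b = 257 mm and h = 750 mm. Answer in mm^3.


S = b * h^2 / 6
= 257 * 750^2 / 6
= 257 * 562500 / 6
= 24093750.0 mm^3

24093750.0 mm^3


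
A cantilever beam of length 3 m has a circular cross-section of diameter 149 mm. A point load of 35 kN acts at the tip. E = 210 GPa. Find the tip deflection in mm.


I = pi * d^4 / 64 = pi * 149^4 / 64 = 24194406.46 mm^4
L = 3000.0 mm, P = 35000.0 N, E = 210000.0 MPa
delta = P * L^3 / (3 * E * I)
= 35000.0 * 3000.0^3 / (3 * 210000.0 * 24194406.46)
= 61.9978 mm

61.9978 mm


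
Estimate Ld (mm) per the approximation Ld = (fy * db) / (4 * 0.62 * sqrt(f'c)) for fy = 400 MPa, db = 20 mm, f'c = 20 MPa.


Ld = (fy * db) / (4 * 0.62 * sqrt(f'c))
= (400 * 20) / (4 * 0.62 * sqrt(20))
= 8000 / 11.0909
= 721.31 mm

721.31 mm


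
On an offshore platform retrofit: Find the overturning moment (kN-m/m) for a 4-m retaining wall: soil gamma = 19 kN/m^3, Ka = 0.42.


Pa = 0.5 * Ka * gamma * H^2
= 0.5 * 0.42 * 19 * 4^2
= 63.84 kN/m
Arm = H / 3 = 4 / 3 = 1.3333 m
Mo = Pa * arm = Pa * H / 3 = 63.84 * 4 / 3 = 85.12 kN-m/m

85.12 kN-m/m


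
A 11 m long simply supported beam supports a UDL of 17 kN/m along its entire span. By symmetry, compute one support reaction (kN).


Total load = w * L = 17 * 11 = 187 kN
By symmetry, each reaction R = total / 2 = 187 / 2 = 93.5 kN

93.5 kN


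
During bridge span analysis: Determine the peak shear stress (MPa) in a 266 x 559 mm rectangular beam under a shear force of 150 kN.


A = b * h = 266 * 559 = 148694 mm^2
V = 150 kN = 150000.0 N
tau_max = 1.5 * V / A = 1.5 * 150000.0 / 148694
= 1.5132 MPa

1.5132 MPa


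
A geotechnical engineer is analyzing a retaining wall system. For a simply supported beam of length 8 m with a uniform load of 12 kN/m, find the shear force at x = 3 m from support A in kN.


R_A = w * L / 2 = 12 * 8 / 2 = 48.0 kN
V(x) = R_A - w * x = 48.0 - 12 * 3
= 12.0 kN

12.0 kN


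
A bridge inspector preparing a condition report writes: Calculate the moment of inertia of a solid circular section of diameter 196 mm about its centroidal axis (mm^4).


r = d / 2 = 196 / 2 = 98.0 mm
I = pi * r^4 / 4 = pi * 98.0^4 / 4
= 72442625.88 mm^4

72442625.88 mm^4


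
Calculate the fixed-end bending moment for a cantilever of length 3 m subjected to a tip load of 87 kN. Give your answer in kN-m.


For a cantilever with a point load at the free end:
M_max = P * L = 87 * 3 = 261 kN-m

261 kN-m


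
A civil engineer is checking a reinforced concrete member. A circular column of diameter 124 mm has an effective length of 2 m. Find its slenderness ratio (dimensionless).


Radius of gyration r = d / 4 = 124 / 4 = 31.0 mm
L_eff = 2000.0 mm
Slenderness ratio = L / r = 2000.0 / 31.0 = 64.52 (dimensionless)

64.52 (dimensionless)


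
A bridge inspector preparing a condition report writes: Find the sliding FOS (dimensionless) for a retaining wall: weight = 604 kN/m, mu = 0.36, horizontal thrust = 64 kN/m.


Resisting force = mu * W = 0.36 * 604 = 217.44 kN/m
FOS = Resisting / Driving = 217.44 / 64
= 3.3975 (dimensionless)

3.3975 (dimensionless)


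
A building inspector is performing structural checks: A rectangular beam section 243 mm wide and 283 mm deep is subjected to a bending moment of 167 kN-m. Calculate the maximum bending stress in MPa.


I = b * h^3 / 12 = 243 * 283^3 / 12 = 458970036.75 mm^4
y = h / 2 = 283 / 2 = 141.5 mm
M = 167 kN-m = 167000000.0 N-mm
sigma = M * y / I = 167000000.0 * 141.5 / 458970036.75
= 51.49 MPa

51.49 MPa


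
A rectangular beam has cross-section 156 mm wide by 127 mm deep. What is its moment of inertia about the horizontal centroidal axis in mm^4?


I = b * h^3 / 12
= 156 * 127^3 / 12
= 156 * 2048383 / 12
= 26628979.0 mm^4

26628979.0 mm^4


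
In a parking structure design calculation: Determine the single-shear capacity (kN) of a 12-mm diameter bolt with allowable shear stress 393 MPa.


A = pi * d^2 / 4 = pi * 12^2 / 4 = 113.0973 mm^2
V = f_v * A / 1000 = 393 * 113.0973 / 1000
= 44.4473 kN

44.4473 kN


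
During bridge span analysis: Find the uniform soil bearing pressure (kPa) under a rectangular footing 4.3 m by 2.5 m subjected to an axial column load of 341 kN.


A = 4.3 * 2.5 = 10.75 m^2
q = P / A = 341 / 10.75
= 31.7209 kPa

31.7209 kPa


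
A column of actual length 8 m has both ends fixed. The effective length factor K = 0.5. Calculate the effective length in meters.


L_eff = K * L
= 0.5 * 8
= 4.0 m

4.0 m


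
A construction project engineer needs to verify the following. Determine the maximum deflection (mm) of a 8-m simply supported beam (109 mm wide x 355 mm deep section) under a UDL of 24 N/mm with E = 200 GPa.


I = 109 * 355^3 / 12 = 406378114.58 mm^4
L = 8000.0 mm, w = 24 N/mm, E = 200000.0 MPa
delta = 5 * w * L^4 / (384 * E * I)
= 5 * 24 * 8000.0^4 / (384 * 200000.0 * 406378114.58)
= 15.7489 mm

15.7489 mm


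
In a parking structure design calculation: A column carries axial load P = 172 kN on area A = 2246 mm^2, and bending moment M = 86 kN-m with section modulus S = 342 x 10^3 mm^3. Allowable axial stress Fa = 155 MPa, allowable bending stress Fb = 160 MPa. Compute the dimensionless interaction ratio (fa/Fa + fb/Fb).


f_a = P / A = 172000.0 / 2246 = 76.5806 MPa
f_b = M / S = 86000000.0 / 342000.0 = 251.462 MPa
Ratio = f_a / Fa + f_b / Fb
= 76.5806 / 155 + 251.462 / 160
= 2.0657 (dimensionless)

2.0657 (dimensionless)


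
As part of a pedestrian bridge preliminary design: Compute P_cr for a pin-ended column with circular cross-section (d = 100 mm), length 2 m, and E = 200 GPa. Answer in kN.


I = pi * d^4 / 64 = 4908738.52 mm^4
L = 2000.0 mm
P_cr = pi^2 * E * I / L^2
= 9.8696 * 200000.0 * 4908738.52 / 2000.0^2
= 2422365.37 N = 2422.3654 kN

2422.3654 kN


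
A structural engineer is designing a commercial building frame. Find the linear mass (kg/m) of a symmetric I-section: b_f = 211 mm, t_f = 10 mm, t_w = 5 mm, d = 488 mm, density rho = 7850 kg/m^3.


A_flanges = 2 * 211 * 10 = 4220 mm^2
A_web = (488 - 2 * 10) * 5 = 2340 mm^2
A_total = 4220 + 2340 = 6560 mm^2 = 0.006560 m^2
Weight = rho * A = 7850 * 0.006560 = 51.496 kg/m

51.496 kg/m


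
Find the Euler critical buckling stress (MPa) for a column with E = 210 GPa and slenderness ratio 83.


sigma_cr = pi^2 * E / lambda^2
= 9.8696 * 210000.0 / 83^2
= 9.8696 * 210000.0 / 6889
= 300.8589 MPa

300.8589 MPa


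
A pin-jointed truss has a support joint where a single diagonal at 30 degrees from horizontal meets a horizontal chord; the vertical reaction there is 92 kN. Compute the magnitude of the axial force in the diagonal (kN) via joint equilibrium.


At the joint, only the diagonal has a vertical component, so vertical equilibrium gives:
F * sin(30) = 92
F = 92 / sin(30)
= 92 / 0.5
= 184.0 kN

184.0 kN


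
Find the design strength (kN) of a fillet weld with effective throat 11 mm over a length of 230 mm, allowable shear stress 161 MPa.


Strength = throat * length * allowable stress
= 11 * 230 * 161 N
= 407330 N
= 407.33 kN

407.33 kN


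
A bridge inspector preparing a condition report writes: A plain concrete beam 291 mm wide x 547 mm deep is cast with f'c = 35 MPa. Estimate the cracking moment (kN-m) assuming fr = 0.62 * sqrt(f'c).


fr = 0.62 * sqrt(35) = 0.62 * 5.9161 = 3.668 MPa
I = 291 * 547^3 / 12 = 3968932582.75 mm^4
y_t = 273.5 mm
M_cr = fr * I / y_t = 3.668 * 3968932582.75 / 273.5 N-mm
= 53.2282 kN-m

53.2282 kN-m


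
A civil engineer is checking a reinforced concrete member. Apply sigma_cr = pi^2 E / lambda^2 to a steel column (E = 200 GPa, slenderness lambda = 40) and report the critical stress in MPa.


sigma_cr = pi^2 * E / lambda^2
= 9.8696 * 200000.0 / 40^2
= 9.8696 * 200000.0 / 1600
= 1233.7006 MPa

1233.7006 MPa


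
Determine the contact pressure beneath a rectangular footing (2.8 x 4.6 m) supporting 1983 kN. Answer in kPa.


A = 2.8 * 4.6 = 12.88 m^2
q = P / A = 1983 / 12.88
= 153.9596 kPa

153.9596 kPa


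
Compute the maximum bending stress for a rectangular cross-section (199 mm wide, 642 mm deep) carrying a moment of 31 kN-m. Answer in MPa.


I = b * h^3 / 12 = 199 * 642^3 / 12 = 4388104026.0 mm^4
y = h / 2 = 642 / 2 = 321.0 mm
M = 31 kN-m = 31000000.0 N-mm
sigma = M * y / I = 31000000.0 * 321.0 / 4388104026.0
= 2.27 MPa

2.27 MPa


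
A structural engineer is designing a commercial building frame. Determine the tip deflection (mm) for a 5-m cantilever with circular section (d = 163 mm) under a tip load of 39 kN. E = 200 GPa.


I = pi * d^4 / 64 = pi * 163^4 / 64 = 34651362.54 mm^4
L = 5000.0 mm, P = 39000.0 N, E = 200000.0 MPa
delta = P * L^3 / (3 * E * I)
= 39000.0 * 5000.0^3 / (3 * 200000.0 * 34651362.54)
= 234.4785 mm

234.4785 mm


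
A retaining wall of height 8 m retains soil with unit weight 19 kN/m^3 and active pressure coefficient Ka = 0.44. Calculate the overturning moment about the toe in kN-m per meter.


Pa = 0.5 * Ka * gamma * H^2
= 0.5 * 0.44 * 19 * 8^2
= 267.52 kN/m
Arm = H / 3 = 8 / 3 = 2.6667 m
Mo = Pa * arm = Pa * H / 3 = 267.52 * 8 / 3 = 713.3867 kN-m/m

713.3867 kN-m/m


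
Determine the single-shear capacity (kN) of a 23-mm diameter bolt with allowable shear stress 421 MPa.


A = pi * d^2 / 4 = pi * 23^2 / 4 = 415.4756 mm^2
V = f_v * A / 1000 = 421 * 415.4756 / 1000
= 174.9152 kN

174.9152 kN


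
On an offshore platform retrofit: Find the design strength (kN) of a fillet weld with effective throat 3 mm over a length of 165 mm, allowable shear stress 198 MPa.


Strength = throat * length * allowable stress
= 3 * 165 * 198 N
= 98010 N
= 98.01 kN

98.01 kN


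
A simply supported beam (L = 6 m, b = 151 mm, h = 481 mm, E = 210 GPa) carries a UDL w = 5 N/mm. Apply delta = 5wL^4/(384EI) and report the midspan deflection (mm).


I = 151 * 481^3 / 12 = 1400331732.58 mm^4
L = 6000.0 mm, w = 5 N/mm, E = 210000.0 MPa
delta = 5 * w * L^4 / (384 * E * I)
= 5 * 5 * 6000.0^4 / (384 * 210000.0 * 1400331732.58)
= 0.2869 mm

0.2869 mm


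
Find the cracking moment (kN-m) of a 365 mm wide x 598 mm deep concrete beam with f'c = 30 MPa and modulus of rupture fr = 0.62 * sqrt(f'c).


fr = 0.62 * sqrt(30) = 0.62 * 5.4772 = 3.3959 MPa
I = 365 * 598^3 / 12 = 6504518756.67 mm^4
y_t = 299.0 mm
M_cr = fr * I / y_t = 3.3959 * 6504518756.67 / 299.0 N-mm
= 73.8748 kN-m

73.8748 kN-m


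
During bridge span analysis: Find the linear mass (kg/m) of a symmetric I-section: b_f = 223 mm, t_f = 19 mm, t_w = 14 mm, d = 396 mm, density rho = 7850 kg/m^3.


A_flanges = 2 * 223 * 19 = 8474 mm^2
A_web = (396 - 2 * 19) * 14 = 5012 mm^2
A_total = 8474 + 5012 = 13486 mm^2 = 0.013486 m^2
Weight = rho * A = 7850 * 0.013486 = 105.8651 kg/m

105.8651 kg/m


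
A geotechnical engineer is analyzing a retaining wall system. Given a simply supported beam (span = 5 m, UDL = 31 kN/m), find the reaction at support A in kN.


Total load = w * L = 31 * 5 = 155 kN
By symmetry, each reaction R = total / 2 = 155 / 2 = 77.5 kN

77.5 kN


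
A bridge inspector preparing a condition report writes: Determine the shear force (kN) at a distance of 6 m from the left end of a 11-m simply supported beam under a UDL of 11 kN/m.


R_A = w * L / 2 = 11 * 11 / 2 = 60.5 kN
V(x) = R_A - w * x = 60.5 - 11 * 6
= -5.5 kN

-5.5 kN


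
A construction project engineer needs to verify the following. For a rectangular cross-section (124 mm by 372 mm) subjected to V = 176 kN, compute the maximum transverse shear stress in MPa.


A = b * h = 124 * 372 = 46128 mm^2
V = 176 kN = 176000.0 N
tau_max = 1.5 * V / A = 1.5 * 176000.0 / 46128
= 5.7232 MPa

5.7232 MPa


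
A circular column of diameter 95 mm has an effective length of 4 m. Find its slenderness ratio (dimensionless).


Radius of gyration r = d / 4 = 95 / 4 = 23.75 mm
L_eff = 4000.0 mm
Slenderness ratio = L / r = 4000.0 / 23.75 = 168.42 (dimensionless)

168.42 (dimensionless)


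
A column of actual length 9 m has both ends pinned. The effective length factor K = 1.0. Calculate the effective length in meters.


L_eff = K * L
= 1.0 * 9
= 9.0 m

9.0 m


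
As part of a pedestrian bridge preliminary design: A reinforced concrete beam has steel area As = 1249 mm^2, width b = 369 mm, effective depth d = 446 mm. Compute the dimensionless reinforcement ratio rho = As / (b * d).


rho = As / (b * d)
= 1249 / (369 * 446)
= 1249 / 164574
= 0.007589 (dimensionless)

0.007589 (dimensionless)


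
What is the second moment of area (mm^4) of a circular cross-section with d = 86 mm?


r = d / 2 = 86 / 2 = 43.0 mm
I = pi * r^4 / 4 = pi * 43.0^4 / 4
= 2685120.03 mm^4

2685120.03 mm^4


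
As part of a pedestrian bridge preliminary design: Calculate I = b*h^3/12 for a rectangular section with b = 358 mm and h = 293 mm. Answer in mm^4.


I = b * h^3 / 12
= 358 * 293^3 / 12
= 358 * 25153757 / 12
= 750420417.17 mm^4

750420417.17 mm^4


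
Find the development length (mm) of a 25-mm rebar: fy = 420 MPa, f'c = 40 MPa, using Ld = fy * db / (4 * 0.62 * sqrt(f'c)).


Ld = (fy * db) / (4 * 0.62 * sqrt(f'c))
= (420 * 25) / (4 * 0.62 * sqrt(40))
= 10500 / 15.6849
= 669.43 mm

669.43 mm


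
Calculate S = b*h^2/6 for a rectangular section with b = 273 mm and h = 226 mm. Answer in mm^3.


S = b * h^2 / 6
= 273 * 226^2 / 6
= 273 * 51076 / 6
= 2323958.0 mm^3

2323958.0 mm^3


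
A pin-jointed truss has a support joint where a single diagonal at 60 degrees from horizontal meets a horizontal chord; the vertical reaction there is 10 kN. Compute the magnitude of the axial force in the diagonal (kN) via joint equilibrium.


At the joint, only the diagonal has a vertical component, so vertical equilibrium gives:
F * sin(60) = 10
F = 10 / sin(60)
= 10 / 0.866025
= 11.55 kN

11.55 kN


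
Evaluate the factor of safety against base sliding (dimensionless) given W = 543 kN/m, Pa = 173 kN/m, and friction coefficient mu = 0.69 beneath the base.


Resisting force = mu * W = 0.69 * 543 = 374.67 kN/m
FOS = Resisting / Driving = 374.67 / 173
= 2.1657 (dimensionless)

2.1657 (dimensionless)


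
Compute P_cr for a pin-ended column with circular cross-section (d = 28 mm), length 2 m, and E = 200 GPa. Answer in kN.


I = pi * d^4 / 64 = 30171.86 mm^4
L = 2000.0 mm
P_cr = pi^2 * E * I / L^2
= 9.8696 * 200000.0 * 30171.86 / 2000.0^2
= 14889.21 N = 14.8892 kN

14.8892 kN


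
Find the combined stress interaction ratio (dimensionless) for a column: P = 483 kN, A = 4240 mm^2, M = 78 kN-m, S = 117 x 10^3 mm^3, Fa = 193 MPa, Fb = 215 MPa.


f_a = P / A = 483000.0 / 4240 = 113.9151 MPa
f_b = M / S = 78000000.0 / 117000.0 = 666.6667 MPa
Ratio = f_a / Fa + f_b / Fb
= 113.9151 / 193 + 666.6667 / 215
= 3.691 (dimensionless)

3.691 (dimensionless)


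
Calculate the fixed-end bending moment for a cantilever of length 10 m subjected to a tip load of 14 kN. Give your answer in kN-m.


For a cantilever with a point load at the free end:
M_max = P * L = 14 * 10 = 140 kN-m

140 kN-m


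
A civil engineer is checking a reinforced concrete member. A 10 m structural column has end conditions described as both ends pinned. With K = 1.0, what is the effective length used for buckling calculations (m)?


L_eff = K * L
= 1.0 * 10
= 10.0 m

10.0 m


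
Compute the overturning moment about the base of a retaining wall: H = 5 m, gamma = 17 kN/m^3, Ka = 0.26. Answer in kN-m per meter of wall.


Pa = 0.5 * Ka * gamma * H^2
= 0.5 * 0.26 * 17 * 5^2
= 55.25 kN/m
Arm = H / 3 = 5 / 3 = 1.6667 m
Mo = Pa * arm = Pa * H / 3 = 55.25 * 5 / 3 = 92.0833 kN-m/m

92.0833 kN-m/m


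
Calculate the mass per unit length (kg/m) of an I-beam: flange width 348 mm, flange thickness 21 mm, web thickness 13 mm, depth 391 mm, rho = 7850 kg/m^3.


A_flanges = 2 * 348 * 21 = 14616 mm^2
A_web = (391 - 2 * 21) * 13 = 4537 mm^2
A_total = 14616 + 4537 = 19153 mm^2 = 0.019153 m^2
Weight = rho * A = 7850 * 0.019153 = 150.351 kg/m

150.351 kg/m


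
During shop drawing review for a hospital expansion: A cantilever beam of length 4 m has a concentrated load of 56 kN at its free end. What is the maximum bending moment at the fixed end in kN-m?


For a cantilever with a point load at the free end:
M_max = P * L = 56 * 4 = 224 kN-m

224 kN-m


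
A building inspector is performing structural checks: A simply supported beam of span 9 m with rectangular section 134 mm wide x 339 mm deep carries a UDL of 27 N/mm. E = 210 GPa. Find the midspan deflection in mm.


I = 134 * 339^3 / 12 = 435033445.5 mm^4
L = 9000.0 mm, w = 27 N/mm, E = 210000.0 MPa
delta = 5 * w * L^4 / (384 * E * I)
= 5 * 27 * 9000.0^4 / (384 * 210000.0 * 435033445.5)
= 25.2482 mm

25.2482 mm


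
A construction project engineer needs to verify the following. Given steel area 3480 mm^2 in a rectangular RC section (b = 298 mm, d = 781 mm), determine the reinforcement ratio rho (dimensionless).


rho = As / (b * d)
= 3480 / (298 * 781)
= 3480 / 232738
= 0.014952 (dimensionless)

0.014952 (dimensionless)


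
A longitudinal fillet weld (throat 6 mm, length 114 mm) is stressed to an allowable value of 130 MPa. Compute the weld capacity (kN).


Strength = throat * length * allowable stress
= 6 * 114 * 130 N
= 88920 N
= 88.92 kN

88.92 kN


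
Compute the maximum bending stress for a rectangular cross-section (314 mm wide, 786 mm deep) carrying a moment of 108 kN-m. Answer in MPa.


I = b * h^3 / 12 = 314 * 786^3 / 12 = 12706210332.0 mm^4
y = h / 2 = 786 / 2 = 393.0 mm
M = 108 kN-m = 108000000.0 N-mm
sigma = M * y / I = 108000000.0 * 393.0 / 12706210332.0
= 3.34 MPa

3.34 MPa
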